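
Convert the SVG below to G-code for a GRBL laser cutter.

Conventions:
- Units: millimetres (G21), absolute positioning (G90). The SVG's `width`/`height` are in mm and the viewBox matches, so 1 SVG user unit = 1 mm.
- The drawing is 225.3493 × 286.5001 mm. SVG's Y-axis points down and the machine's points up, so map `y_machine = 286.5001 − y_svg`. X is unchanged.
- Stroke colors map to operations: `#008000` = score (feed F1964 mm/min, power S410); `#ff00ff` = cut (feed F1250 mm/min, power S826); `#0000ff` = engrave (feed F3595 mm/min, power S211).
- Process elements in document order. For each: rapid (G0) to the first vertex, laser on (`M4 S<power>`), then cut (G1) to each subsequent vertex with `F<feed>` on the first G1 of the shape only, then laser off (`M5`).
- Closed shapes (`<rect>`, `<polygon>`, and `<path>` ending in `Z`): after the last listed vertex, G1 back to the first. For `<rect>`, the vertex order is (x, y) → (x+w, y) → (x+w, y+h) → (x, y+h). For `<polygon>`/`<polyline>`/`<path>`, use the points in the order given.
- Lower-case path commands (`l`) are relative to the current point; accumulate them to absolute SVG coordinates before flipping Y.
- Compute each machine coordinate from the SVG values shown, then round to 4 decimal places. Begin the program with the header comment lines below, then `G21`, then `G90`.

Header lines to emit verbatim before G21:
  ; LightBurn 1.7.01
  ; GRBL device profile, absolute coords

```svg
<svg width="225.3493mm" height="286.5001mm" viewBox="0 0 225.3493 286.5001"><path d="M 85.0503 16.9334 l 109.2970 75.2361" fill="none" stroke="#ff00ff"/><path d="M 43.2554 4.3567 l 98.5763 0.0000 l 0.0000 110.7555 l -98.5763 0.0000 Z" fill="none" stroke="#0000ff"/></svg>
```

; LightBurn 1.7.01
; GRBL device profile, absolute coords
G21
G90
G0 X85.0503 Y269.5667
M4 S826
G1 X194.3473 Y194.3306 F1250
M5
G0 X43.2554 Y282.1434
M4 S211
G1 X141.8317 Y282.1434 F3595
G1 X141.8317 Y171.3879
G1 X43.2554 Y171.3879
G1 X43.2554 Y282.1434
M5

1 u = 1 mm; y_m = 286.5001 − y.

[1] `<path>` line segment, #ff00ff→cut S826 F1250: (85.0503,269.5667) → (194.3473,194.3306)

[2] `<path>` rectangle, #0000ff→engrave S211 F3595: (43.2554,282.1434) → (141.8317,282.1434) → (141.8317,171.3879) → (43.2554,171.3879) → (43.2554,282.1434) (closed)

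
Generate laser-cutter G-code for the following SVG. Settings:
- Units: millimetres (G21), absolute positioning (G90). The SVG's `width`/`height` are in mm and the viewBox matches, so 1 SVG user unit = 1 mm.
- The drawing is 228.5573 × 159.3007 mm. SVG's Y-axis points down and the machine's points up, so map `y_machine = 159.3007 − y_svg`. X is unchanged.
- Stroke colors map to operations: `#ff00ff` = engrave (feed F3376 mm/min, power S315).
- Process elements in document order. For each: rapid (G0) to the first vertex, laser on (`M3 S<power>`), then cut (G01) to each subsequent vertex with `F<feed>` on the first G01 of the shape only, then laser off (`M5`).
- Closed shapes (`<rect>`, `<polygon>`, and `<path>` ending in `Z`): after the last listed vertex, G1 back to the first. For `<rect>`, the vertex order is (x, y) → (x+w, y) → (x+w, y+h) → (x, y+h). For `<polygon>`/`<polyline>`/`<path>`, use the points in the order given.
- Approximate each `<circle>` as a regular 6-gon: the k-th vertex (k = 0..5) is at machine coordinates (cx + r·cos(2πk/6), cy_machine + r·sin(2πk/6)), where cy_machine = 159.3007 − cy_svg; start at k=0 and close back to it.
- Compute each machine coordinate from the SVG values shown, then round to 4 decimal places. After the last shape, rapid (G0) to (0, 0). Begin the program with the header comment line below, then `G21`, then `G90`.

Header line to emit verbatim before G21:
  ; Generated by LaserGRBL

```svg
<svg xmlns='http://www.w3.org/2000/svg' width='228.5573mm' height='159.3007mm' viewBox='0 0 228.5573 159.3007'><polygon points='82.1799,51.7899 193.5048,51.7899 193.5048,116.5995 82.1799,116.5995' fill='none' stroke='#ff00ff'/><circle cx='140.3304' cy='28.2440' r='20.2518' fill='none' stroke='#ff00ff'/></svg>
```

; Generated by LaserGRBL
G21
G90
G0 X82.1799 Y107.5108
M3 S315
G01 X193.5048 Y107.5108 F3376
G01 X193.5048 Y42.7012
G01 X82.1799 Y42.7012
G01 X82.1799 Y107.5108
M5
G0 X160.5822 Y131.0567
M3 S315
G01 X150.4563 Y148.5953 F3376
G01 X130.2045 Y148.5953
G01 X120.0786 Y131.0567
G01 X130.2045 Y113.5181
G01 X150.4563 Y113.5181
G01 X160.5822 Y131.0567
M5
G0 X0.0000 Y0.0000

1 u = 1 mm; y_m = 159.3007 − y.

[1] `<polygon>` rectangle, #ff00ff→engrave S315 F3376: (82.1799,107.5108) → (193.5048,107.5108) → (193.5048,42.7012) → (82.1799,42.7012) → (82.1799,107.5108) (closed)

[2] `<circle>` circle, #ff00ff→engrave S315 F3376: (160.5822,131.0567) → (150.4563,148.5953) → (130.2045,148.5953) → (120.0786,131.0567) → (130.2045,113.5181) → (150.4563,113.5181) → (160.5822,131.0567) (closed)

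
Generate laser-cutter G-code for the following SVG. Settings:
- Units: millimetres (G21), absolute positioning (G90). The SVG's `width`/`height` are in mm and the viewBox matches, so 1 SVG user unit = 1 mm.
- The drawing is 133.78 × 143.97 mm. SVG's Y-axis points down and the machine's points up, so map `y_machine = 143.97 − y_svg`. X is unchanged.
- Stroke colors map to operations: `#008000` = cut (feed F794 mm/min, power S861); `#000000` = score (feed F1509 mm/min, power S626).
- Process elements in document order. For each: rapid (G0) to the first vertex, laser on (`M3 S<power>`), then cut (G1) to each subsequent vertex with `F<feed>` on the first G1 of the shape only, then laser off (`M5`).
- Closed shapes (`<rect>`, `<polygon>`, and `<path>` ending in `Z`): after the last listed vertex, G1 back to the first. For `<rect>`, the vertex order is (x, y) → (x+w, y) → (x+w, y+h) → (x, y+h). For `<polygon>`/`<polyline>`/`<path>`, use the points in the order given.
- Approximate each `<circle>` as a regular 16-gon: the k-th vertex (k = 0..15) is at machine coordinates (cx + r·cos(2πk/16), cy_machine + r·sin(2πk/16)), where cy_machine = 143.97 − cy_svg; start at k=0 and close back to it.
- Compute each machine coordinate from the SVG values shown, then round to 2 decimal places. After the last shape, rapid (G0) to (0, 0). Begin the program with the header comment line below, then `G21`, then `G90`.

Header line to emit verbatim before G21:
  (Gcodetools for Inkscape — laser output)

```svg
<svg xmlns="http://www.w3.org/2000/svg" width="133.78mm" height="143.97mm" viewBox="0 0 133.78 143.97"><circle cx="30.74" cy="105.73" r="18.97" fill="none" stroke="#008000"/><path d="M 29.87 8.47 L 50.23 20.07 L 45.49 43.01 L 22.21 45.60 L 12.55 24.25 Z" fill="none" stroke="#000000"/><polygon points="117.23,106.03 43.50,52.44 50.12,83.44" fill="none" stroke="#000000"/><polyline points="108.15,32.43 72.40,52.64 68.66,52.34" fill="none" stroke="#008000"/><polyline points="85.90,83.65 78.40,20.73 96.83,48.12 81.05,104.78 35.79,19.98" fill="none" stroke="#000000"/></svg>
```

(Gcodetools for Inkscape — laser output)
G21
G90
G0 X49.71 Y38.24
M3 S861
G1 X48.27 Y45.50 F794
G1 X44.15 Y51.65
G1 X38.00 Y55.77
G1 X30.74 Y57.21
G1 X23.48 Y55.77
G1 X17.33 Y51.65
G1 X13.21 Y45.50
G1 X11.77 Y38.24
G1 X13.21 Y30.98
G1 X17.33 Y24.83
G1 X23.48 Y20.71
G1 X30.74 Y19.27
G1 X38.00 Y20.71
G1 X44.15 Y24.83
G1 X48.27 Y30.98
G1 X49.71 Y38.24
M5
G0 X29.87 Y135.50
M3 S626
G1 X50.23 Y123.90 F1509
G1 X45.49 Y100.96
G1 X22.21 Y98.37
G1 X12.55 Y119.72
G1 X29.87 Y135.50
M5
G0 X117.23 Y37.94
M3 S626
G1 X43.50 Y91.53 F1509
G1 X50.12 Y60.53
G1 X117.23 Y37.94
M5
G0 X108.15 Y111.54
M3 S861
G1 X72.40 Y91.33 F794
G1 X68.66 Y91.63
M5
G0 X85.90 Y60.32
M3 S626
G1 X78.40 Y123.24 F1509
G1 X96.83 Y95.85
G1 X81.05 Y39.19
G1 X35.79 Y123.99
M5
G0 X0.00 Y0.00

viewBox `0 0 133.78 143.97` with mm width/height → 1 unit = 1 mm. Flip: y_m = 143.97 − y_svg.

**Shape 1** — `<circle>` circle, stroke `#008000` → cut (S861, F794). Machine vertices: (49.71,38.24) → (48.27,45.50) → (44.15,51.65) → (38.00,55.77) → (30.74,57.21) → (23.48,55.77) → (17.33,51.65) → (13.21,45.50) → (11.77,38.24) → (13.21,30.98) → (17.33,24.83) → (23.48,20.71) → (30.74,19.27) → (38.00,20.71) → (44.15,24.83) → (48.27,30.98) → (49.71,38.24). Closed: final G1 returns to the first vertex.

**Shape 2** — `<path>` regular polygon, stroke `#000000` → score (S626, F1509). Machine vertices: (29.87,135.50) → (50.23,123.90) → (45.49,100.96) → (22.21,98.37) → (12.55,119.72) → (29.87,135.50). Closed: final G1 returns to the first vertex.

**Shape 3** — `<polygon>` closed polygon, stroke `#000000` → score (S626, F1509). Machine vertices: (117.23,37.94) → (43.50,91.53) → (50.12,60.53) → (117.23,37.94). Closed: final G1 returns to the first vertex.

**Shape 4** — `<polyline>` open polyline, stroke `#008000` → cut (S861, F794). Machine vertices: (108.15,111.54) → (72.40,91.33) → (68.66,91.63). Open path.

**Shape 5** — `<polyline>` open polyline, stroke `#000000` → score (S626, F1509). Machine vertices: (85.90,60.32) → (78.40,123.24) → (96.83,95.85) → (81.05,39.19) → (35.79,123.99). Open path.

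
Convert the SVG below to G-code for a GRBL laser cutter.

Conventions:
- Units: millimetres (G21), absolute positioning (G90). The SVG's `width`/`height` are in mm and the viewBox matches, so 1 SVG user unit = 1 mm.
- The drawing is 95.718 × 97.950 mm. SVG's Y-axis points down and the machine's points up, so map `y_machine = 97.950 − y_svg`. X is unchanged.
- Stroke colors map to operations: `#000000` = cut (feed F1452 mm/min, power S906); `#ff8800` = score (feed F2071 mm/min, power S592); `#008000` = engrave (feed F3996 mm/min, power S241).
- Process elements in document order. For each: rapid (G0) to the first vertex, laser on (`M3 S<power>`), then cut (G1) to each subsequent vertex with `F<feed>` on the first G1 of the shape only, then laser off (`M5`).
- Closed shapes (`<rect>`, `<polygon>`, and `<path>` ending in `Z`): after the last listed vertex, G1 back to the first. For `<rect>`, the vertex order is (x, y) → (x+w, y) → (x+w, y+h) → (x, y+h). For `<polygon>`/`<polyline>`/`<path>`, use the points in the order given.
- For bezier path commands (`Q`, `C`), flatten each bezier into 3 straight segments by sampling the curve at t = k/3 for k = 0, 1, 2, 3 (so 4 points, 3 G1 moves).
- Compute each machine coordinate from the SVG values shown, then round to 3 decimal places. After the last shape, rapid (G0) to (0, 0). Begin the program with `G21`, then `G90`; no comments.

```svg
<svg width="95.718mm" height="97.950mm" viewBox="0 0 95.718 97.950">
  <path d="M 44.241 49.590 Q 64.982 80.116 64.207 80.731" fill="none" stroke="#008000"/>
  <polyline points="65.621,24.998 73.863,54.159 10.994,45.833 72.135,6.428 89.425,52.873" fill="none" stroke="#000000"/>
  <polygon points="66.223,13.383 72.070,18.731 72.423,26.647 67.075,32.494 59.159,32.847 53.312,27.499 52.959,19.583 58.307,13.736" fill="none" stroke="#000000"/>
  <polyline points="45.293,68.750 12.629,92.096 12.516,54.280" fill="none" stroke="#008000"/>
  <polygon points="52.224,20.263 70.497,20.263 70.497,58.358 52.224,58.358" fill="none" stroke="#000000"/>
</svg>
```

G21
G90
G0 X44.241 Y48.360
M3 S241
G1 X55.678 Y31.333 F3996
G1 X62.333 Y20.952
G1 X64.207 Y17.219
M5
G0 X65.621 Y72.952
M3 S906
G1 X73.863 Y43.791 F1452
G1 X10.994 Y52.117
G1 X72.135 Y91.522
G1 X89.425 Y45.077
M5
G0 X66.223 Y84.567
M3 S906
G1 X72.070 Y79.219 F1452
G1 X72.423 Y71.303
G1 X67.075 Y65.456
G1 X59.159 Y65.103
G1 X53.312 Y70.451
G1 X52.959 Y78.367
G1 X58.307 Y84.214
G1 X66.223 Y84.567
M5
G0 X45.293 Y29.200
M3 S241
G1 X12.629 Y5.854 F3996
G1 X12.516 Y43.670
M5
G0 X52.224 Y77.687
M3 S906
G1 X70.497 Y77.687 F1452
G1 X70.497 Y39.592
G1 X52.224 Y39.592
G1 X52.224 Y77.687
M5
G0 X0.000 Y0.000

viewBox `0 0 95.718 97.950` with mm width/height → 1 unit = 1 mm. Flip: y_m = 97.950 − y_svg.

**Shape 1** — `<path>` quadratic bezier, stroke `#008000` → engrave (S241, F3996). Control points (SVG): P0=(44.241,49.590), P1=(64.982,80.116), P2=(64.207,80.731); sampled at t=k/3. Machine vertices: (44.241,48.360) → (55.678,31.333) → (62.333,20.952) → (64.207,17.219). Open path.

**Shape 2** — `<polyline>` open polyline, stroke `#000000` → cut (S906, F1452). Machine vertices: (65.621,72.952) → (73.863,43.791) → (10.994,52.117) → (72.135,91.522) → (89.425,45.077). Open path.

**Shape 3** — `<polygon>` regular polygon, stroke `#000000` → cut (S906, F1452). Machine vertices: (66.223,84.567) → (72.070,79.219) → (72.423,71.303) → (67.075,65.456) → (59.159,65.103) → (53.312,70.451) → (52.959,78.367) → (58.307,84.214) → (66.223,84.567). Closed: final G1 returns to the first vertex.

**Shape 4** — `<polyline>` open polyline, stroke `#008000` → engrave (S241, F3996). Machine vertices: (45.293,29.200) → (12.629,5.854) → (12.516,43.670). Open path.

**Shape 5** — `<polygon>` rectangle, stroke `#000000` → cut (S906, F1452). Machine vertices: (52.224,77.687) → (70.497,77.687) → (70.497,39.592) → (52.224,39.592) → (52.224,77.687). Closed: final G1 returns to the first vertex.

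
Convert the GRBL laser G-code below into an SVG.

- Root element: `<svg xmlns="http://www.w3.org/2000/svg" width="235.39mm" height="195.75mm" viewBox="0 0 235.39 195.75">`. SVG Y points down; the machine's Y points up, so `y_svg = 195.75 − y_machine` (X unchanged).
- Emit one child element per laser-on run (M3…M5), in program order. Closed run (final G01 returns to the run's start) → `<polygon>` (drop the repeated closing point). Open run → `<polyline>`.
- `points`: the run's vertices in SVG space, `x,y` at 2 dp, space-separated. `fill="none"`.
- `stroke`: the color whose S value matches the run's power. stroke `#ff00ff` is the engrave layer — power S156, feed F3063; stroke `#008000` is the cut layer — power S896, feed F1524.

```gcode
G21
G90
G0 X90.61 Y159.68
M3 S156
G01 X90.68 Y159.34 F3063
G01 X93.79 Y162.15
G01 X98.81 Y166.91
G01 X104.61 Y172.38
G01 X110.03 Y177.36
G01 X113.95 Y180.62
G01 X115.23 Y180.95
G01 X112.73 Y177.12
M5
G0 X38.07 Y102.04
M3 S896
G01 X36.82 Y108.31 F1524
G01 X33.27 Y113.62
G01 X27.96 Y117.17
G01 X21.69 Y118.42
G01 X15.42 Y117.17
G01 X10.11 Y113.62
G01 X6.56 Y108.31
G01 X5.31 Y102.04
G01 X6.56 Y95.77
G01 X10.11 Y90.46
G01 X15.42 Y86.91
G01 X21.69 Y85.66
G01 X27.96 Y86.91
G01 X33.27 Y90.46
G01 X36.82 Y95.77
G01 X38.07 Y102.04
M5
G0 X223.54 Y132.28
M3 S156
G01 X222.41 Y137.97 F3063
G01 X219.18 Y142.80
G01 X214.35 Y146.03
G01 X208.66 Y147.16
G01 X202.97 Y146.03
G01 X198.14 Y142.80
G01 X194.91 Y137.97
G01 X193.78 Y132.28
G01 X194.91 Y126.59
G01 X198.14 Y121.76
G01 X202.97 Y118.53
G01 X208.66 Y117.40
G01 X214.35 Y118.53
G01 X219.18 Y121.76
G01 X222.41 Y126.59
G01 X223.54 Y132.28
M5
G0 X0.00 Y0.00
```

Machine Y-up, SVG Y-down with viewBox height 195.75, so y_svg = 195.75 − y_machine; X carries over.

Run 1: power S156 maps to stroke `#ff00ff` (engrave). The run is open, so emit a `<polyline>` with points (Y-flipped): 90.61,36.07 90.68,36.41 93.79,33.60 98.81,28.84 104.61,23.37 110.03,18.39 113.95,15.13 115.23,14.80 112.73,18.63.

Run 2: power S896 maps to stroke `#008000` (cut). The run returns to its start, so emit a `<polygon>` with points (Y-flipped): 38.07,93.71 36.82,87.44 33.27,82.13 27.96,78.58 21.69,77.33 15.42,78.58 10.11,82.13 6.56,87.44 5.31,93.71 6.56,99.98 10.11,105.29 15.42,108.84 21.69,110.09 27.96,108.84 33.27,105.29 36.82,99.98.

Run 3: the run's S156 means `#ff00ff` (engrave). The run returns to its start, so emit a `<polygon>` with points (Y-flipped): 223.54,63.47 222.41,57.78 219.18,52.95 214.35,49.72 208.66,48.59 202.97,49.72 198.14,52.95 194.91,57.78 193.78,63.47 194.91,69.16 198.14,73.99 202.97,77.22 208.66,78.35 214.35,77.22 219.18,73.99 222.41,69.16.

<svg xmlns="http://www.w3.org/2000/svg" width="235.39mm" height="195.75mm" viewBox="0 0 235.39 195.75">
  <polyline points="90.61,36.07 90.68,36.41 93.79,33.60 98.81,28.84 104.61,23.37 110.03,18.39 113.95,15.13 115.23,14.80 112.73,18.63" fill="none" stroke="#ff00ff"/>
  <polygon points="38.07,93.71 36.82,87.44 33.27,82.13 27.96,78.58 21.69,77.33 15.42,78.58 10.11,82.13 6.56,87.44 5.31,93.71 6.56,99.98 10.11,105.29 15.42,108.84 21.69,110.09 27.96,108.84 33.27,105.29 36.82,99.98" fill="none" stroke="#008000"/>
  <polygon points="223.54,63.47 222.41,57.78 219.18,52.95 214.35,49.72 208.66,48.59 202.97,49.72 198.14,52.95 194.91,57.78 193.78,63.47 194.91,69.16 198.14,73.99 202.97,77.22 208.66,78.35 214.35,77.22 219.18,73.99 222.41,69.16" fill="none" stroke="#ff00ff"/>
</svg>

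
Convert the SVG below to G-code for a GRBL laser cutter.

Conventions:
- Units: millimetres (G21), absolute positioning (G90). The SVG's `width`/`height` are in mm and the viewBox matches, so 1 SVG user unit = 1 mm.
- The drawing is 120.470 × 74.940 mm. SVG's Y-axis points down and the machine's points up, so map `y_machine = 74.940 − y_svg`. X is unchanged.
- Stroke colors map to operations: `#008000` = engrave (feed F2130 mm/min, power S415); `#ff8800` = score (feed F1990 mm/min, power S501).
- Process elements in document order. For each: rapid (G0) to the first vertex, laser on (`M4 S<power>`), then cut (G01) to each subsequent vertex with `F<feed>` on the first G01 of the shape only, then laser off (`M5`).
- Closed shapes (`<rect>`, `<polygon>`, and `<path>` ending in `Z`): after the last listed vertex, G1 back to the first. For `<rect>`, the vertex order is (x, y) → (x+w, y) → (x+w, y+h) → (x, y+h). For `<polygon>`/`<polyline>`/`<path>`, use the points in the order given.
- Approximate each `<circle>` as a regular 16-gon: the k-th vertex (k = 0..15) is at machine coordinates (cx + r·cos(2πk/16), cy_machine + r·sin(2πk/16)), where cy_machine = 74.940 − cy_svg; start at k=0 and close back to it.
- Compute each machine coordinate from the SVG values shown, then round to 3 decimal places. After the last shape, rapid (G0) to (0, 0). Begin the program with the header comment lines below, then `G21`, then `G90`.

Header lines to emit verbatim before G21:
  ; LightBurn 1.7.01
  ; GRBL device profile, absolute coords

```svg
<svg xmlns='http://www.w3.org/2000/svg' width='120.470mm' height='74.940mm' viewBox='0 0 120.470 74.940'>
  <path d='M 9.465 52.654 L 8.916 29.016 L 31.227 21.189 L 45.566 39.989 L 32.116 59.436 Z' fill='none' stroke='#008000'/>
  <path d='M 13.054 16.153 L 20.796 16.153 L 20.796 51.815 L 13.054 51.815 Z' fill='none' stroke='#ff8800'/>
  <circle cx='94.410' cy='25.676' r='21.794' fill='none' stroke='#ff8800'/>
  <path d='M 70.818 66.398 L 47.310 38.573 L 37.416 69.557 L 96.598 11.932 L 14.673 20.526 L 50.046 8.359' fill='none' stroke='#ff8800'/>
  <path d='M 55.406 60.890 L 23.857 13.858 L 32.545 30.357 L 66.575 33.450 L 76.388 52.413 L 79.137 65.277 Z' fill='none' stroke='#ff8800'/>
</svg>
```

1 u = 1 mm; y_m = 74.940 − y.

[1] `<path>` regular polygon, #008000→engrave S415 F2130: (9.465,22.286) → (8.916,45.924) → (31.227,53.751) → (45.566,34.951) → (32.116,15.504) → (9.465,22.286) (closed)

[2] `<path>` rectangle, #ff8800→score S501 F1990: (13.054,58.787) → (20.796,58.787) → (20.796,23.125) → (13.054,23.125) → (13.054,58.787) (closed)

[3] `<circle>` circle, #ff8800→score S501 F1990: (116.204,49.264) → (114.545,57.604) → (109.821,64.675) → (102.750,69.399) → (94.410,71.058) → (86.070,69.399) → (78.999,64.675) → (74.275,57.604) → (72.616,49.264) → (74.275,40.924) → (78.999,33.853) → (86.070,29.129) → (94.410,27.470) → (102.750,29.129) → (109.821,33.853) → (114.545,40.924) → (116.204,49.264) (closed)

[4] `<path>` open polyline, #ff8800→score S501 F1990: (70.818,8.542) → (47.310,36.367) → (37.416,5.383) → (96.598,63.008) → (14.673,54.414) → (50.046,66.581)

[5] `<path>` closed polygon, #ff8800→score S501 F1990: (55.406,14.050) → (23.857,61.082) → (32.545,44.583) → (66.575,41.490) → (76.388,22.527) → (79.137,9.663) → (55.406,14.050) (closed)

; LightBurn 1.7.01
; GRBL device profile, absolute coords
G21
G90
G0 X9.465 Y22.286
M4 S415
G01 X8.916 Y45.924 F2130
G01 X31.227 Y53.751
G01 X45.566 Y34.951
G01 X32.116 Y15.504
G01 X9.465 Y22.286
M5
G0 X13.054 Y58.787
M4 S501
G01 X20.796 Y58.787 F1990
G01 X20.796 Y23.125
G01 X13.054 Y23.125
G01 X13.054 Y58.787
M5
G0 X116.204 Y49.264
M4 S501
G01 X114.545 Y57.604 F1990
G01 X109.821 Y64.675
G01 X102.750 Y69.399
G01 X94.410 Y71.058
G01 X86.070 Y69.399
G01 X78.999 Y64.675
G01 X74.275 Y57.604
G01 X72.616 Y49.264
G01 X74.275 Y40.924
G01 X78.999 Y33.853
G01 X86.070 Y29.129
G01 X94.410 Y27.470
G01 X102.750 Y29.129
G01 X109.821 Y33.853
G01 X114.545 Y40.924
G01 X116.204 Y49.264
M5
G0 X70.818 Y8.542
M4 S501
G01 X47.310 Y36.367 F1990
G01 X37.416 Y5.383
G01 X96.598 Y63.008
G01 X14.673 Y54.414
G01 X50.046 Y66.581
M5
G0 X55.406 Y14.050
M4 S501
G01 X23.857 Y61.082 F1990
G01 X32.545 Y44.583
G01 X66.575 Y41.490
G01 X76.388 Y22.527
G01 X79.137 Y9.663
G01 X55.406 Y14.050
M5
G0 X0.000 Y0.000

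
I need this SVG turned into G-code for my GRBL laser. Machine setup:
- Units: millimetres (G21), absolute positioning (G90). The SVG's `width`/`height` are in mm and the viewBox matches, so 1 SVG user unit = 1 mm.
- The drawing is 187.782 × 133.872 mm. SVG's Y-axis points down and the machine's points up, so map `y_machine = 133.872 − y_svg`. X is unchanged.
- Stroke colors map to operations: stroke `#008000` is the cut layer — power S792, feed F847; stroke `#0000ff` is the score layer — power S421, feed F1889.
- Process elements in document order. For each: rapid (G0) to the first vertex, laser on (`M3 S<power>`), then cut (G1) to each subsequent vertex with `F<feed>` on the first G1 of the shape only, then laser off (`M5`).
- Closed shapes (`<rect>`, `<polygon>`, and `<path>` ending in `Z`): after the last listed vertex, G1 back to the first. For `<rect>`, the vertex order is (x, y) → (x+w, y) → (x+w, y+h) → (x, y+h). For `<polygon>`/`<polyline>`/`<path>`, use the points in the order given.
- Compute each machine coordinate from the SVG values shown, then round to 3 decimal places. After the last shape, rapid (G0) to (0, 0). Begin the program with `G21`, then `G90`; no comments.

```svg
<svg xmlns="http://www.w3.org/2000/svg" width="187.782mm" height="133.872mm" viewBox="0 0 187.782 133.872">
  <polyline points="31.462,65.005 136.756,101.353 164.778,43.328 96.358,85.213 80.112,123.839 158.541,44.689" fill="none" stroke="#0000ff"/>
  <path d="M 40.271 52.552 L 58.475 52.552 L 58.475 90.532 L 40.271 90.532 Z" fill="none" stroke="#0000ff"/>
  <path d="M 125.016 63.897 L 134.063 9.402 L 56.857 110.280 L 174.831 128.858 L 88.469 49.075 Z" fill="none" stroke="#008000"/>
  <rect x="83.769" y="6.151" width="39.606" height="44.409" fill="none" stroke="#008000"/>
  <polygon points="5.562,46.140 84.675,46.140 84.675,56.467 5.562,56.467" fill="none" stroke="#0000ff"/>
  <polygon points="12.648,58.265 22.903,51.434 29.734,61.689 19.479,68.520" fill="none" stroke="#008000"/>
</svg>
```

viewBox `0 0 187.782 133.872` with mm width/height → 1 unit = 1 mm. Flip: y_m = 133.872 − y_svg.

**Shape 1** — `<polyline>` open polyline, stroke `#0000ff` → score (S421, F1889). Machine vertices: (31.462,68.867) → (136.756,32.519) → (164.778,90.544) → (96.358,48.659) → (80.112,10.033) → (158.541,89.183). Open path.

**Shape 2** — `<path>` rectangle, stroke `#0000ff` → score (S421, F1889). Machine vertices: (40.271,81.320) → (58.475,81.320) → (58.475,43.340) → (40.271,43.340) → (40.271,81.320). Closed: final G1 returns to the first vertex.

**Shape 3** — `<path>` closed polygon, stroke `#008000` → cut (S792, F847). Machine vertices: (125.016,69.975) → (134.063,124.470) → (56.857,23.592) → (174.831,5.014) → (88.469,84.797) → (125.016,69.975). Closed: final G1 returns to the first vertex.

**Shape 4** — `<rect>` rectangle, stroke `#008000` → cut (S792, F847). Machine vertices: (83.769,127.721) → (123.375,127.721) → (123.375,83.312) → (83.769,83.312) → (83.769,127.721). Closed: final G1 returns to the first vertex.

**Shape 5** — `<polygon>` rectangle, stroke `#0000ff` → score (S421, F1889). Machine vertices: (5.562,87.732) → (84.675,87.732) → (84.675,77.405) → (5.562,77.405) → (5.562,87.732). Closed: final G1 returns to the first vertex.

**Shape 6** — `<polygon>` regular polygon, stroke `#008000` → cut (S792, F847). Machine vertices: (12.648,75.607) → (22.903,82.438) → (29.734,72.183) → (19.479,65.352) → (12.648,75.607). Closed: final G1 returns to the first vertex.

G21
G90
G0 X31.462 Y68.867
M3 S421
G1 X136.756 Y32.519 F1889
G1 X164.778 Y90.544
G1 X96.358 Y48.659
G1 X80.112 Y10.033
G1 X158.541 Y89.183
M5
G0 X40.271 Y81.320
M3 S421
G1 X58.475 Y81.320 F1889
G1 X58.475 Y43.340
G1 X40.271 Y43.340
G1 X40.271 Y81.320
M5
G0 X125.016 Y69.975
M3 S792
G1 X134.063 Y124.470 F847
G1 X56.857 Y23.592
G1 X174.831 Y5.014
G1 X88.469 Y84.797
G1 X125.016 Y69.975
M5
G0 X83.769 Y127.721
M3 S792
G1 X123.375 Y127.721 F847
G1 X123.375 Y83.312
G1 X83.769 Y83.312
G1 X83.769 Y127.721
M5
G0 X5.562 Y87.732
M3 S421
G1 X84.675 Y87.732 F1889
G1 X84.675 Y77.405
G1 X5.562 Y77.405
G1 X5.562 Y87.732
M5
G0 X12.648 Y75.607
M3 S792
G1 X22.903 Y82.438 F847
G1 X29.734 Y72.183
G1 X19.479 Y65.352
G1 X12.648 Y75.607
M5
G0 X0.000 Y0.000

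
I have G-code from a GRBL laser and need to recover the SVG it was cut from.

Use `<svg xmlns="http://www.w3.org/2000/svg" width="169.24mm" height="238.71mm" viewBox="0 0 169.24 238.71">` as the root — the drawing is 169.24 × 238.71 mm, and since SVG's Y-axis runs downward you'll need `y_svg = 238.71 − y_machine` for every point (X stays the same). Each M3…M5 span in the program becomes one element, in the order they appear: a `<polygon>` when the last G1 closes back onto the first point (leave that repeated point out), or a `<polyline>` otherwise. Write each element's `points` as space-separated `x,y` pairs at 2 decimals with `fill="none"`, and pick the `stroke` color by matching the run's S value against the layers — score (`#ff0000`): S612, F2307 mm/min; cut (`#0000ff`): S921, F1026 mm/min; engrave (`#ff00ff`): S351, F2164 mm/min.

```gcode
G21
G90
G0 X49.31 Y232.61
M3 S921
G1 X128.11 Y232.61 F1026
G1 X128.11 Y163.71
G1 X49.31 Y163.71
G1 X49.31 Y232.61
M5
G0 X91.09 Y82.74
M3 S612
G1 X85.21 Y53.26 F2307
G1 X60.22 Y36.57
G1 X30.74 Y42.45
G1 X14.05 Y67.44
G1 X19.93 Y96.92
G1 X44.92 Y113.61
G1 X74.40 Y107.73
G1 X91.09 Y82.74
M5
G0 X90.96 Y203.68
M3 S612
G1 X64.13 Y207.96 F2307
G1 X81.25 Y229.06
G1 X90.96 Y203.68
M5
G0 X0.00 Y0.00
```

Each laser-on run becomes one SVG element. Flip Y back into SVG space with y_svg = 238.71 − y_machine.

Run 1: power S921 maps to stroke `#0000ff` (cut). The run returns to its start, so emit a `<polygon>` with points (Y-flipped): 49.31,6.10 128.11,6.10 128.11,75.00 49.31,75.00.

Run 2: S612 ⇒ score layer `#ff0000`. The run returns to its start, so emit a `<polygon>` with points (Y-flipped): 91.09,155.97 85.21,185.45 60.22,202.14 30.74,196.26 14.05,171.27 19.93,141.79 44.92,125.10 74.40,130.98.

Run 3: power S612 maps to stroke `#ff0000` (score). The run returns to its start, so emit a `<polygon>` with points (Y-flipped): 90.96,35.03 64.13,30.75 81.25,9.65.

<svg xmlns="http://www.w3.org/2000/svg" width="169.24mm" height="238.71mm" viewBox="0 0 169.24 238.71">
  <polygon points="49.31,6.10 128.11,6.10 128.11,75.00 49.31,75.00" fill="none" stroke="#0000ff"/>
  <polygon points="91.09,155.97 85.21,185.45 60.22,202.14 30.74,196.26 14.05,171.27 19.93,141.79 44.92,125.10 74.40,130.98" fill="none" stroke="#ff0000"/>
  <polygon points="90.96,35.03 64.13,30.75 81.25,9.65" fill="none" stroke="#ff0000"/>
</svg>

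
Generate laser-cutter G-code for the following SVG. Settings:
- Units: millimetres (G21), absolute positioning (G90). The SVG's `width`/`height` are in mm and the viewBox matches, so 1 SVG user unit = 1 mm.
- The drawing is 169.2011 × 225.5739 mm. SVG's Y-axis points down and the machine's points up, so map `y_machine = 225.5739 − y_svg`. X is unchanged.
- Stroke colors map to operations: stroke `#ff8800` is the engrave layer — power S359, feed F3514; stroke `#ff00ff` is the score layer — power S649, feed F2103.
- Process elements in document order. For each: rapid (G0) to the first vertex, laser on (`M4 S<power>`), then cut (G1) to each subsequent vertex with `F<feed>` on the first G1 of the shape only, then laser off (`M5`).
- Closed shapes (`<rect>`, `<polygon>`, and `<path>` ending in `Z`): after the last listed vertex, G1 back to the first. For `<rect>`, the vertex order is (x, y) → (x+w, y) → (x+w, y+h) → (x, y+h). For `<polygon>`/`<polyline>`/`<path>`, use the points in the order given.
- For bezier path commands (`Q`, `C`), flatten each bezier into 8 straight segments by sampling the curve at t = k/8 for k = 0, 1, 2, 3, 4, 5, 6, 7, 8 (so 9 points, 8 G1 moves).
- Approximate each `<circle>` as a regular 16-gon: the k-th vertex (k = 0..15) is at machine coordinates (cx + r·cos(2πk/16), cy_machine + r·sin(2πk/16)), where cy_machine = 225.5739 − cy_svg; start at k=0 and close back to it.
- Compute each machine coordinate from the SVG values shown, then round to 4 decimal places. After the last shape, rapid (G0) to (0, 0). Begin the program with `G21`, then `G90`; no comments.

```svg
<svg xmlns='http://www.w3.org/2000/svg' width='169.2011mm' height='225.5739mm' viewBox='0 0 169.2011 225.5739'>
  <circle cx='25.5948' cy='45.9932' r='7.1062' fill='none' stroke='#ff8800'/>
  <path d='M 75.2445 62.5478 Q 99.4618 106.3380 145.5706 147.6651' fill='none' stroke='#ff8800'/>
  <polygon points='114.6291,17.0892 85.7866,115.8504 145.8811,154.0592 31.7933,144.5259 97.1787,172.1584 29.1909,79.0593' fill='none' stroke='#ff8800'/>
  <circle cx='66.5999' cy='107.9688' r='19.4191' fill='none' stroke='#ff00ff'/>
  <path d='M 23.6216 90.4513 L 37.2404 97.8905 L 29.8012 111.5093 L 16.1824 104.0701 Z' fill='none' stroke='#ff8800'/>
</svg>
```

G21
G90
G0 X32.7010 Y179.5807
M4 S359
G1 X32.1601 Y182.3001 F3514
G1 X30.6196 Y184.6055
G1 X28.3142 Y186.1460
G1 X25.5948 Y186.6869
G1 X22.8754 Y186.1460
G1 X20.5700 Y184.6055
G1 X19.0295 Y182.3001
G1 X18.4886 Y179.5807
G1 X19.0295 Y176.8613
G1 X20.5700 Y174.5559
G1 X22.8754 Y173.0154
G1 X25.5948 Y172.4745
G1 X28.3142 Y173.0154
G1 X30.6196 Y174.5559
G1 X32.1601 Y176.8613
G1 X32.7010 Y179.5807
M5
G0 X75.2445 Y163.0261
M4 S359
G1 X81.6409 Y152.1170 F3514
G1 X88.7214 Y141.2849
G1 X96.4860 Y130.5298
G1 X104.9347 Y119.8517
G1 X114.0675 Y109.2505
G1 X123.8844 Y98.7263
G1 X134.3855 Y88.2791
G1 X145.5706 Y77.9088
M5
G0 X114.6291 Y208.4847
M4 S359
G1 X85.7866 Y109.7235 F3514
G1 X145.8811 Y71.5147
G1 X31.7933 Y81.0480
G1 X97.1787 Y53.4155
G1 X29.1909 Y146.5146
G1 X114.6291 Y208.4847
M5
G0 X86.0190 Y117.6051
M4 S649
G1 X84.5408 Y125.0365 F2103
G1 X80.3313 Y131.3365
G1 X74.0313 Y135.5460
G1 X66.5999 Y137.0242
G1 X59.1685 Y135.5460
G1 X52.8685 Y131.3365
G1 X48.6590 Y125.0365
G1 X47.1808 Y117.6051
G1 X48.6590 Y110.1737
G1 X52.8685 Y103.8737
G1 X59.1685 Y99.6642
G1 X66.5999 Y98.1860
G1 X74.0313 Y99.6642
G1 X80.3313 Y103.8737
G1 X84.5408 Y110.1737
G1 X86.0190 Y117.6051
M5
G0 X23.6216 Y135.1226
M4 S359
G1 X37.2404 Y127.6834 F3514
G1 X29.8012 Y114.0646
G1 X16.1824 Y121.5038
G1 X23.6216 Y135.1226
M5
G0 X0.0000 Y0.0000

Since the viewBox matches the mm dimensions, user units are millimetres directly. The only transform is the Y-flip y_m = 225.5739 − y_svg.

Shape 1 is a circle drawn with `<circle>`. Its stroke #ff8800 means engrave at S359, F3514. After flipping Y the toolpath is (32.7010,179.5807) → (32.1601,182.3001) → (30.6196,184.6055) → (28.3142,186.1460) → (25.5948,186.6869) → (22.8754,186.1460) → (20.5700,184.6055) → (19.0295,182.3001) → (18.4886,179.5807) → (19.0295,176.8613) → (20.5700,174.5559) → (22.8754,173.0154) → (25.5948,172.4745) → (28.3142,173.0154) → (30.6196,174.5559) → (32.1601,176.8613) → (32.7010,179.5807), returning to the start.

Shape 2 is a quadratic bezier drawn with `<path>`. Its stroke #ff8800 means engrave at S359, F3514. After flipping Y the toolpath is (75.2445,163.0261) → (81.6409,152.1170) → (88.7214,141.2849) → (96.4860,130.5298) → (104.9347,119.8517) → (114.0675,109.2505) → (123.8844,98.7263) → (134.3855,88.2791) → (145.5706,77.9088).

Shape 3 is a closed polygon drawn with `<polygon>`. Its stroke #ff8800 means engrave at S359, F3514. After flipping Y the toolpath is (114.6291,208.4847) → (85.7866,109.7235) → (145.8811,71.5147) → (31.7933,81.0480) → (97.1787,53.4155) → (29.1909,146.5146) → (114.6291,208.4847), returning to the start.

Shape 4 is a circle drawn with `<circle>`. Its stroke #ff00ff means score at S649, F2103. After flipping Y the toolpath is (86.0190,117.6051) → (84.5408,125.0365) → (80.3313,131.3365) → (74.0313,135.5460) → (66.5999,137.0242) → (59.1685,135.5460) → (52.8685,131.3365) → (48.6590,125.0365) → (47.1808,117.6051) → (48.6590,110.1737) → (52.8685,103.8737) → (59.1685,99.6642) → (66.5999,98.1860) → (74.0313,99.6642) → (80.3313,103.8737) → (84.5408,110.1737) → (86.0190,117.6051), returning to the start.

Shape 5 is a regular polygon drawn with `<path>`. Its stroke #ff8800 means engrave at S359, F3514. After flipping Y the toolpath is (23.6216,135.1226) → (37.2404,127.6834) → (29.8012,114.0646) → (16.1824,121.5038) → (23.6216,135.1226), returning to the start.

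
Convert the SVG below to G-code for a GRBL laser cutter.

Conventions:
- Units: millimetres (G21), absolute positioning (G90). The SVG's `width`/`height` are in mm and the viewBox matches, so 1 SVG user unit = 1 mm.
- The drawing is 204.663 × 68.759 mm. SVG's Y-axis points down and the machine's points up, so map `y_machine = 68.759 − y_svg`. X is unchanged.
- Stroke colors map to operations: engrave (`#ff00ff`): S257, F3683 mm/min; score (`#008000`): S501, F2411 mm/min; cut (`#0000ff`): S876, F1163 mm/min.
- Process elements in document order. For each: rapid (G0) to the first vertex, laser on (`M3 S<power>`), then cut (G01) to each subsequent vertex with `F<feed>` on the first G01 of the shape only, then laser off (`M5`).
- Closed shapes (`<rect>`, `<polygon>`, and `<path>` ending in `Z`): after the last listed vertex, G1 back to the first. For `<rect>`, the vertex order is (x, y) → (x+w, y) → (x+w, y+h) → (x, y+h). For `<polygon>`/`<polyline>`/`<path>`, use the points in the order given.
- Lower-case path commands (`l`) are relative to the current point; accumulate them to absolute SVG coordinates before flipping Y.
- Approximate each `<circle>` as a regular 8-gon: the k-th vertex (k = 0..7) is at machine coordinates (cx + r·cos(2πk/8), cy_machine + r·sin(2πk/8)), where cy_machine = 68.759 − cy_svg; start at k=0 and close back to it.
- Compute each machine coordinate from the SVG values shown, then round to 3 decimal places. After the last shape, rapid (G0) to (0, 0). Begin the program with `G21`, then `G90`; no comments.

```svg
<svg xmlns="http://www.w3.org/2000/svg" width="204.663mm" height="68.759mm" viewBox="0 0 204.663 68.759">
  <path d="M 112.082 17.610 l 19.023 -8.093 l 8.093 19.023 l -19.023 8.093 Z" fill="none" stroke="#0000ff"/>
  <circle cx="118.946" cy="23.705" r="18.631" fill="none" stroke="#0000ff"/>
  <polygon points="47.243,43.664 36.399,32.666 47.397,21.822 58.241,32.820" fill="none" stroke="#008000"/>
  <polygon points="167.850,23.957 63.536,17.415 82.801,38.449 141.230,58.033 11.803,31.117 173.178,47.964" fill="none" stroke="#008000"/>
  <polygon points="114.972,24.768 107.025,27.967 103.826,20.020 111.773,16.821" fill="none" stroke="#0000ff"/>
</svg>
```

1 u = 1 mm; y_m = 68.759 − y.

[1] `<path>` regular polygon, #0000ff→cut S876 F1163: (112.082,51.149) → (131.105,59.242) → (139.198,40.219) → (120.175,32.126) → (112.082,51.149) (closed)

[2] `<circle>` circle, #0000ff→cut S876 F1163: (137.577,45.054) → (132.120,58.228) → (118.946,63.685) → (105.772,58.228) → (100.315,45.054) → (105.772,31.880) → (118.946,26.423) → (132.120,31.880) → (137.577,45.054) (closed)

[3] `<polygon>` regular polygon, #008000→score S501 F2411: (47.243,25.095) → (36.399,36.093) → (47.397,46.937) → (58.241,35.939) → (47.243,25.095) (closed)

[4] `<polygon>` closed polygon, #008000→score S501 F2411: (167.850,44.802) → (63.536,51.344) → (82.801,30.310) → (141.230,10.726) → (11.803,37.642) → (173.178,20.795) → (167.850,44.802) (closed)

[5] `<polygon>` regular polygon, #0000ff→cut S876 F1163: (114.972,43.991) → (107.025,40.792) → (103.826,48.739) → (111.773,51.938) → (114.972,43.991) (closed)

G21
G90
G0 X112.082 Y51.149
M3 S876
G01 X131.105 Y59.242 F1163
G01 X139.198 Y40.219
G01 X120.175 Y32.126
G01 X112.082 Y51.149
M5
G0 X137.577 Y45.054
M3 S876
G01 X132.120 Y58.228 F1163
G01 X118.946 Y63.685
G01 X105.772 Y58.228
G01 X100.315 Y45.054
G01 X105.772 Y31.880
G01 X118.946 Y26.423
G01 X132.120 Y31.880
G01 X137.577 Y45.054
M5
G0 X47.243 Y25.095
M3 S501
G01 X36.399 Y36.093 F2411
G01 X47.397 Y46.937
G01 X58.241 Y35.939
G01 X47.243 Y25.095
M5
G0 X167.850 Y44.802
M3 S501
G01 X63.536 Y51.344 F2411
G01 X82.801 Y30.310
G01 X141.230 Y10.726
G01 X11.803 Y37.642
G01 X173.178 Y20.795
G01 X167.850 Y44.802
M5
G0 X114.972 Y43.991
M3 S876
G01 X107.025 Y40.792 F1163
G01 X103.826 Y48.739
G01 X111.773 Y51.938
G01 X114.972 Y43.991
M5
G0 X0.000 Y0.000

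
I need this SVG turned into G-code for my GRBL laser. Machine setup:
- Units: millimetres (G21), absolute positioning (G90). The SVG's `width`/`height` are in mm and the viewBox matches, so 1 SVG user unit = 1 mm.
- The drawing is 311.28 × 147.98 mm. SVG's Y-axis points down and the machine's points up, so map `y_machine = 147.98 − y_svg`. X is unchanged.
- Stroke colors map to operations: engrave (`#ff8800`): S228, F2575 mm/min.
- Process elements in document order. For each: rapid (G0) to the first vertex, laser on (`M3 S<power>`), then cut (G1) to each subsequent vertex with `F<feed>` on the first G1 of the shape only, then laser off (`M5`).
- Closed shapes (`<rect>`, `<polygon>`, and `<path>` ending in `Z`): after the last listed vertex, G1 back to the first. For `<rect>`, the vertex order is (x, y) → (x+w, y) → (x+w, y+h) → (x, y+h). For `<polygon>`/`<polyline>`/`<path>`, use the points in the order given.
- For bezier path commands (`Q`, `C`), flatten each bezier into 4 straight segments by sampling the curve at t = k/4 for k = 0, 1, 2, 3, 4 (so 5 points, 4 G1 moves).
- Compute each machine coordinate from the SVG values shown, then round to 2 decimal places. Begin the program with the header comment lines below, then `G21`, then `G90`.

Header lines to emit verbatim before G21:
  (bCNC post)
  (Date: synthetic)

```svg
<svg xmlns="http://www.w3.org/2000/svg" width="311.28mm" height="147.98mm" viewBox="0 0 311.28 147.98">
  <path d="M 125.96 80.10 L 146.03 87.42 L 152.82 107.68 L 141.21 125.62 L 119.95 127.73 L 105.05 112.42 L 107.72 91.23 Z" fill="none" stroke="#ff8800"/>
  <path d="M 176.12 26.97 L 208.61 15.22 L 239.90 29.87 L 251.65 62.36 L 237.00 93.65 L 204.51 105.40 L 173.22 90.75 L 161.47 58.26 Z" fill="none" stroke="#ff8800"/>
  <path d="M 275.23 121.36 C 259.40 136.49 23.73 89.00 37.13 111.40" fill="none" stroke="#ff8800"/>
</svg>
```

(bCNC post)
(Date: synthetic)
G21
G90
G0 X125.96 Y67.88
M3 S228
G1 X146.03 Y60.56 F2575
G1 X152.82 Y40.30
G1 X141.21 Y22.36
G1 X119.95 Y20.25
G1 X105.05 Y35.56
G1 X107.72 Y56.75
G1 X125.96 Y67.88
M5
G0 X176.12 Y121.01
M3 S228
G1 X208.61 Y132.76 F2575
G1 X239.90 Y118.11
G1 X251.65 Y85.62
G1 X237.00 Y54.33
G1 X204.51 Y42.58
G1 X173.22 Y57.23
G1 X161.47 Y89.72
G1 X176.12 Y121.01
M5
G0 X275.23 Y26.62
M3 S228
G1 X229.46 Y24.94 F2575
G1 X145.22 Y34.33
G1 X66.45 Y42.35
G1 X37.13 Y36.58
M5

Since the viewBox matches the mm dimensions, user units are millimetres directly. The only transform is the Y-flip y_m = 147.98 − y_svg.

Shape 1 is a regular polygon drawn with `<path>`. Its stroke #ff8800 means engrave at S228, F2575. After flipping Y the toolpath is (125.96,67.88) → (146.03,60.56) → (152.82,40.30) → (141.21,22.36) → (119.95,20.25) → (105.05,35.56) → (107.72,56.75) → (125.96,67.88), returning to the start.

Shape 2 is a regular polygon drawn with `<path>`. Its stroke #ff8800 means engrave at S228, F2575. After flipping Y the toolpath is (176.12,121.01) → (208.61,132.76) → (239.90,118.11) → (251.65,85.62) → (237.00,54.33) → (204.51,42.58) → (173.22,57.23) → (161.47,89.72) → (176.12,121.01), returning to the start.

Shape 3 is a cubic bezier drawn with `<path>`. Its stroke #ff8800 means engrave at S228, F2575. After flipping Y the toolpath is (275.23,26.62) → (229.46,24.94) → (145.22,34.33) → (66.45,42.35) → (37.13,36.58).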